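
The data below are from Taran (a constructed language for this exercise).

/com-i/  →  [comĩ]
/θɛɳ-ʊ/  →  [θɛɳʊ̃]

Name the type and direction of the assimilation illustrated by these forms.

progressive nasality assimilation (vowel nasalisation)

The vowel /i/ surfaces as nasalised [ĩ] next to the preceding nasal /m/ — it has acquired the [+nasal] feature of its neighbour.
The other form shows the same pattern: /ʊ/ → [ʊ̃] after /ɳ/ — each time a vowel is nasalised next to a preceding nasal.
Because the conditioning nasal is to the left of the vowel that changes, the process is progressive (perseverative).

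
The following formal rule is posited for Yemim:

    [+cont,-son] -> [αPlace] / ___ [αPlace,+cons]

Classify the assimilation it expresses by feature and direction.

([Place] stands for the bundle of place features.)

regressive place assimilation

The rule copies the place features (abbreviated [Place]) from the environment onto the target, so the assimilating feature is place.
Since the environment is written after the underscore, the trigger follows the target; the direction is regressive.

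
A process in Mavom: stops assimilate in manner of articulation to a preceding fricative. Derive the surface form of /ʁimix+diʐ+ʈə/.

/d/ is a voiced alveolar stop. The preceding trigger /x/ is a fricative, so /d/ must become a fricative as well.
A voiced alveolar fricative is [z], so the surface segment is [z].
The same rule applies at the second boundary: /ʈ/ → [ʂ] next to /ʐ/.

[ʁimixziʐʂə]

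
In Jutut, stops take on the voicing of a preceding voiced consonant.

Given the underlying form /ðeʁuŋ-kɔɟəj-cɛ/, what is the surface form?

/k/ is a voiceless velar stop. The preceding trigger /ŋ/ is voiced, so /k/ must become voiced as well.
The voiced velar stop is [g], so /k/ → [g].
At the second juncture, /c/ likewise becomes [ɟ] adjacent to /j/.

[ðeʁuŋgɔɟəjɟɛ]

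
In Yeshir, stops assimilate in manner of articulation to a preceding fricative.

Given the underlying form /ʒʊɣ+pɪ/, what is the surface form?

[ʒʊɣɸɪ]

The rule targets /p/ (voiceless bilabial stop), which sits after the trigger /ɣ/ (fricative).
Changing only its manner to fricative gives [ɸ] — the voiceless bilabial fricative.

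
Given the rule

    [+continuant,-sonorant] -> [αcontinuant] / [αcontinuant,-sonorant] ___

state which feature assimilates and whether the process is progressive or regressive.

The rule copies [continuant] (continuancy) from the environment onto the target fricatives; since [±continuant] encodes the stop/fricative manner contrast, the assimilating dimension is manner.
The conditioning segment sits to the left of the focus bar, meaning the trigger precedes the segment that changes — progressive assimilation.

progressive manner assimilation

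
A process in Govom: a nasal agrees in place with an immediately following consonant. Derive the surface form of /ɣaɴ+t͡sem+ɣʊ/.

[ɣant͡seŋɣʊ]

The rule targets /ɴ/ (voiced uvular nasal), which sits before the trigger /t͡s/ (alveolar).
The voiced alveolar nasal is [n], so /ɴ/ → [n].
The same rule applies at the second boundary: /m/ → [ŋ] next to /ɣ/.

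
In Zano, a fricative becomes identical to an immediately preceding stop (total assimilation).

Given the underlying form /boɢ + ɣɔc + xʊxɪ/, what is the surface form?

/ɣ/ is the segment targeted by the rule; it sits immediately after /ɢ/, so it assimilates completely and surfaces as [ɢ].
The same rule applies at the second boundary: /x/ → [c] next to /c/.

[boɢɢɔccʊxɪ]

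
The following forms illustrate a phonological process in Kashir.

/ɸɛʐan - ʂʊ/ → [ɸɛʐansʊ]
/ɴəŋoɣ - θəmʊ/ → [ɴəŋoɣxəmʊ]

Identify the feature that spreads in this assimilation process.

place

Comparing underlying and surface forms, /ʂ/ → [s] is the alternation; the neighbouring /n/ is constant.
The change retroflex → alveolar matches the place of the preceding /n/, identifying this as place assimilation.
The same holds elsewhere in the data: /θ/ → [x] after /ɣ/ (dental → velar, matching velar) — only place changes, and always toward the preceding segment.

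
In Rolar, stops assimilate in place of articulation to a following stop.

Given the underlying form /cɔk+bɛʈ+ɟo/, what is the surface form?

[cɔpbɛcɟo]

/k/ is a voiceless velar stop. The following trigger /b/ is bilabial, so /k/ must become bilabial as well.
A voiceless bilabial stop is [p], so the surface segment is [p].
At the second juncture, /ʈ/ likewise becomes [c] adjacent to /ɟ/.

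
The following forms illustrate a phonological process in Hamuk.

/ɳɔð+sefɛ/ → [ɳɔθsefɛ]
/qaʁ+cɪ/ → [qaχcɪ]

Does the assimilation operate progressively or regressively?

The segment that alternates is /ð/, which surfaces as [θ] when adjacent to /s/.
The change voiced → voiceless matches the voicing of the following /s/, identifying this as voicing assimilation.
Checking the remaining alternation: /ʁ/ → [χ] before /c/ (voiced → voiceless, matching voiceless) — only voicing changes, and always toward the following segment.
Since the segment that changes precedes the conditioning segment, the assimilation is regressive.

regressive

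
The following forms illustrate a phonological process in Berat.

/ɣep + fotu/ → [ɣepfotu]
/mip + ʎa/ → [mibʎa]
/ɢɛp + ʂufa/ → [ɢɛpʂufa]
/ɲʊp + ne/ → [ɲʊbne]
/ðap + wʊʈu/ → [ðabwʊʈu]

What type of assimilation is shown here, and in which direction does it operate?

The segment that alternates is /p/, which surfaces as [b] when adjacent to /ʎ/.
/p/ is voiceless while /ʎ/ is voiced; the output [b] is voiced, matching the trigger — so the feature that spreads is voicing.
Place and manner are unchanged, so the assimilation is partial, not total.
Checking the remaining alternations: /p/ → [b] before /n/ (voiceless → voiced, matching voiced); /p/ → [b] before /w/ (voiceless → voiced, matching voiced) — only voicing changes, and always toward the following segment.
Nothing changes in [ɣepfotu], [ɢɛpʂufa]: there the adjacent consonants already agree in voicing (/p/ and /f/ are both voiceless; /p/ and /ʂ/ are both voiceless), so these forms are consistent with the same rule.
Since the segment that changes precedes the conditioning segment, the assimilation is regressive.

regressive voicing assimilation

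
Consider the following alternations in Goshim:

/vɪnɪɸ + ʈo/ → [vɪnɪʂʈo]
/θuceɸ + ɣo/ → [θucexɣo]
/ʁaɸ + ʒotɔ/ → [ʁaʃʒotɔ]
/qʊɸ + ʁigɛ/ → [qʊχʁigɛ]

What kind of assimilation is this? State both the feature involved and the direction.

regressive place assimilation

Underlying /ɸ/ is realised as [ʂ] next to /ʈ/; /ʈ/ itself does not change.
/ɸ/ is bilabial while /ʈ/ is retroflex; the output [ʂ] is retroflex, matching the trigger — so the feature that spreads is place.
Manner and voice are unchanged, so the assimilation is partial, not total.
The other alternating forms pattern the same way: /ɸ/ → [x] before /ɣ/ (bilabial → velar, matching velar); /ɸ/ → [ʃ] before /ʒ/ (bilabial → postalveolar, matching postalveolar); /ɸ/ → [χ] before /ʁ/ (bilabial → uvular, matching uvular) — only place changes, and always toward the following segment.
The trigger is the following segment, so the direction is regressive (anticipatory).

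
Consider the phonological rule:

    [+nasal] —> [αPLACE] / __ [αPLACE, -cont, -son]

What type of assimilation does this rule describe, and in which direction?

regressive place assimilation

The shared variable α links the value of the place features (abbreviated [PLACE]) on the target to the same value on the neighbouring segment, so place is the feature that assimilates.
The conditioning segment sits to the right of the focus bar, meaning the trigger follows the segment that changes — regressive assimilation.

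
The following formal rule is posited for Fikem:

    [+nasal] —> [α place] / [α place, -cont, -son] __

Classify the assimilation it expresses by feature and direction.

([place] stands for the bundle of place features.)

The rule copies the place features (abbreviated [place]) from the environment onto the target, so the assimilating feature is place.
The conditioning segment sits to the left of the focus bar, meaning the trigger precedes the segment that changes — progressive assimilation.

progressive place assimilation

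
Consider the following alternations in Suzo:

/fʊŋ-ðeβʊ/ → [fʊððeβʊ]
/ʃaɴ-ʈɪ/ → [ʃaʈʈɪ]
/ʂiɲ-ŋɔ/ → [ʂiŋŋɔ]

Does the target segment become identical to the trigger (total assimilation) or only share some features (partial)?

total assimilation

The segment that alternates is /ŋ/, which surfaces as [ð] when adjacent to /ð/.
The output [ð] is identical to the trigger /ð/ — every feature (place, manner, voicing) has been copied — so this is total assimilation.
The remaining alternations confirm this: /ɴ/ → [ʈ] before /ʈ/; /ɲ/ → [ŋ] before /ŋ/ — in each case the output is a copy of the following consonant.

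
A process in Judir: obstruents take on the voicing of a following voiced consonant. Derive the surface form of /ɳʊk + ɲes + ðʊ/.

[ɳʊgɲezðʊ]

The rule targets /k/ (voiceless velar stop), which sits before the trigger /ɲ/ (voiced).
A voiced velar stop is [g], so the surface segment is [g].
At the second juncture, /s/ likewise becomes [z] adjacent to /ð/.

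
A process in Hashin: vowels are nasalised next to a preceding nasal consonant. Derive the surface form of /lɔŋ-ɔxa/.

The vowel /ɔ/ is adjacent to the preceding nasal /ŋ/, so it acquires [+nasal] and surfaces as [ɔ̃].

[lɔŋɔ̃xa]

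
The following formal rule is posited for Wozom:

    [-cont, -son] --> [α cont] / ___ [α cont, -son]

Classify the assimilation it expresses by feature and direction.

regressive manner assimilation

The rule copies [cont] (continuancy) from the environment onto the target stops; since [±cont] encodes the stop/fricative manner contrast, the assimilating dimension is manner.
Since the environment is written after the underscore, the trigger follows the target; the direction is regressive.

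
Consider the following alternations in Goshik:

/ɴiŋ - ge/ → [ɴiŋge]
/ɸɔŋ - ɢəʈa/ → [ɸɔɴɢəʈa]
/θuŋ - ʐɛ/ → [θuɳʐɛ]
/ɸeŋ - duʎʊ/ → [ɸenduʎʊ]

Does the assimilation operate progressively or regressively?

Comparing underlying and surface forms, /ŋ/ → [ɴ] is the alternation; the neighbouring /ɢ/ is constant.
/ŋ/ is velar while /ɢ/ is uvular; the output [ɴ] is uvular, matching the trigger — so the feature that spreads is place.
The other alternating forms pattern the same way: /ŋ/ → [ɳ] before /ʐ/ (velar → retroflex, matching retroflex); /ŋ/ → [n] before /d/ (velar → alveolar, matching alveolar) — only place changes, and always toward the following segment.
No alternation appears in [ɴiŋge]: there the adjacent consonants already agree in place (/ŋ/ and /g/ are both velar), so this form is consistent with the same rule.
Since the segment that changes precedes the conditioning segment, the assimilation is regressive.

regressive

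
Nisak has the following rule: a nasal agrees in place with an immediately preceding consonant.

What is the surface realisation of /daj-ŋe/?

[dajɲe]

The rule targets /ŋ/ (voiced velar nasal), which sits after the trigger /j/ (palatal).
A voiced palatal nasal is [ɲ], so the surface segment is [ɲ].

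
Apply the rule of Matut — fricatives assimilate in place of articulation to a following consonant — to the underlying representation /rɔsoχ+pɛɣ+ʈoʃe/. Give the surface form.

[rɔsoɸpɛʐʈoʃe]

The rule targets /χ/ (voiceless uvular fricative), which sits before the trigger /p/ (bilabial).
A voiceless bilabial fricative is [ɸ], so the surface segment is [ɸ].
At the second juncture, /ɣ/ likewise becomes [ʐ] adjacent to /ʈ/.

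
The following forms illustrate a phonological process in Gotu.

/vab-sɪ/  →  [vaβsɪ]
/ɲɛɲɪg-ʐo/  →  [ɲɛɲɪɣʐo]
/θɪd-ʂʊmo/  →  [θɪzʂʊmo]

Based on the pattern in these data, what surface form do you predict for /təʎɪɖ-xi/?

[təʎɪʐxi]

The data show regressive manner assimilation: /b/ → [β] before /s/; /g/ → [ɣ] before /ʐ/; /d/ → [z] before /ʂ/. In each pair only manner changes, matching the following consonant, while place and voice stay constant.
/ɖ/ is a voiced retroflex stop. The following trigger /x/ is a fricative, so /ɖ/ must become a fricative as well.
A voiced retroflex fricative is [ʐ], so the surface segment is [ʐ].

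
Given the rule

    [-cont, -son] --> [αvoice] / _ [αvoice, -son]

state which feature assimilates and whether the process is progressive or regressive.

The rule copies [voice] from the environment onto the target, so the assimilating feature is voicing.
The conditioning segment sits to the right of the focus bar, meaning the trigger follows the segment that changes — regressive assimilation.

regressive voicing assimilation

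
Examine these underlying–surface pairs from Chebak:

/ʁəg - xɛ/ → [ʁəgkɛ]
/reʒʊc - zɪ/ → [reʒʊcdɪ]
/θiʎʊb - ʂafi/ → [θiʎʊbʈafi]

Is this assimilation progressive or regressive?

progressive

The segment that alternates is /x/, which surfaces as [k] when adjacent to /g/.
The change fricative → stop matches the manner of the preceding /g/, identifying this as manner assimilation.
The other alternating forms pattern the same way: /z/ → [d] after /c/ (fricative → stop, matching a stop); /ʂ/ → [ʈ] after /b/ (fricative → stop, matching a stop) — only manner changes, and always toward the preceding segment.
Since the segment that changes follows the conditioning segment, the assimilation is progressive.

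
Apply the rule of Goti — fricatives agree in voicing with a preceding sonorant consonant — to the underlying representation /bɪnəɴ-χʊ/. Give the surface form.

[bɪnəɴʁʊ]

/χ/ is a voiceless uvular fricative. The preceding trigger /ɴ/ is voiced, so /χ/ must become voiced as well.
A voiced uvular fricative is [ʁ], so the surface segment is [ʁ].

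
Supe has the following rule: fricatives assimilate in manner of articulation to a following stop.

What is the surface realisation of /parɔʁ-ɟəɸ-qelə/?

The rule targets /ʁ/ (voiced uvular fricative), which sits before the trigger /ɟ/ (stop).
The voiced uvular stop is [ɢ], so /ʁ/ → [ɢ].
At the second juncture, /ɸ/ likewise becomes [p] adjacent to /q/.

[parɔɢɟəpqelə]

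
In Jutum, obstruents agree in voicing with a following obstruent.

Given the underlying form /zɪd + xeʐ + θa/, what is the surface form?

[zɪtxeʂθa]

/d/ is a voiced alveolar stop. The following trigger /x/ is voiceless, so /d/ must become voiceless as well.
A voiceless alveolar stop is [t], so the surface segment is [t].
At the second juncture, /ʐ/ likewise becomes [ʂ] adjacent to /θ/.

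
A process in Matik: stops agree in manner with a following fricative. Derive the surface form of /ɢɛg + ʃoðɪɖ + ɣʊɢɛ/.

[ɢɛɣʃoðɪʐɣʊɢɛ]

The rule targets /g/ (voiced velar stop), which sits before the trigger /ʃ/ (fricative).
The voiced velar fricative is [ɣ], so /g/ → [ɣ].
At the second juncture, /ɖ/ likewise becomes [ʐ] adjacent to /ɣ/.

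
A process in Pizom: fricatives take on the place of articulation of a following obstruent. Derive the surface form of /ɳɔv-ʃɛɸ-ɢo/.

/v/ is a voiced labiodental fricative. The following trigger /ʃ/ is postalveolar, so /v/ must become postalveolar as well.
Changing only its place to postalveolar gives [ʒ] — the voiced postalveolar fricative.
At the second juncture, /ɸ/ likewise becomes [χ] adjacent to /ɢ/.

[ɳɔʒʃɛχɢo]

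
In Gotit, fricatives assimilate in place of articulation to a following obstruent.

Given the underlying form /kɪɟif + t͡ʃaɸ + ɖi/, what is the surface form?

[kɪɟiʃt͡ʃaʂɖi]

/f/ is a voiceless labiodental fricative. The following trigger /t͡ʃ/ is postalveolar, so /f/ must become postalveolar as well.
The voiceless postalveolar fricative is [ʃ], so /f/ → [ʃ].
At the second juncture, /ɸ/ likewise becomes [ʂ] adjacent to /ɖ/.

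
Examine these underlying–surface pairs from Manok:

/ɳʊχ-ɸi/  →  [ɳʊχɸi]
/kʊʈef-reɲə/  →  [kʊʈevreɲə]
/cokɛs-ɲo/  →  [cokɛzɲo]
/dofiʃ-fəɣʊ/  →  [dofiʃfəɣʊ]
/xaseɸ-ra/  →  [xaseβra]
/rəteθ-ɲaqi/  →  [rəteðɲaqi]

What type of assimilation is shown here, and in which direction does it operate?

regressive voicing assimilation

The segment that alternates is /f/, which surfaces as [v] when adjacent to /r/.
/f/ is voiceless while /r/ is voiced; the output [v] is voiced, matching the trigger — so the feature that spreads is voicing.
Place and manner are unchanged, so the assimilation is partial, not total.
The other alternating forms pattern the same way: /s/ → [z] before /ɲ/ (voiceless → voiced, matching voiced); /ɸ/ → [β] before /r/ (voiceless → voiced, matching voiced); /θ/ → [ð] before /ɲ/ (voiceless → voiced, matching voiced) — only voicing changes, and always toward the following segment.
No alternation appears in [ɳʊχɸi], [dofiʃfəɣʊ]: there the adjacent consonants already agree in voicing (/χ/ and /ɸ/ are both voiceless; /ʃ/ and /f/ are both voiceless), so these forms are consistent with the same rule.
The trigger is the following segment, so the direction is regressive (anticipatory).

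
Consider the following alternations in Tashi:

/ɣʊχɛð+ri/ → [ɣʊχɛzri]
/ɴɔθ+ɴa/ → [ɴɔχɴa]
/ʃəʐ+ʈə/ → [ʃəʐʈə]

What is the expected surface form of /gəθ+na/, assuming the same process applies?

[gəsna]

The data show regressive place assimilation: /ð/ → [z] before /r/; /θ/ → [χ] before /ɴ/. In each pair only place changes, matching the following consonant, while manner and voice stay constant.
Nothing changes in [ʃəʐʈə]: there the adjacent consonants already agree in place (/ʐ/ and /ʈ/ are both retroflex), so this form is consistent with the same rule.
/θ/ is a voiceless dental fricative. The following trigger /n/ is alveolar, so /θ/ must become alveolar as well.
Changing only its place to alveolar gives [s] — the voiceless alveolar fricative.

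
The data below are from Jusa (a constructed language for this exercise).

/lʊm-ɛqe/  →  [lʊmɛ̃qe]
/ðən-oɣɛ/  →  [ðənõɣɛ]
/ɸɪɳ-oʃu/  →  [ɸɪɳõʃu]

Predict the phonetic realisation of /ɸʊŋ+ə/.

The data show progressive nasality assimilation (vowel nasalisation): /ɛ/ → [ɛ̃] after /m/; /o/ → [õ] after /n/; /o/ → [õ] after /ɳ/ — a vowel is nasalised by an immediately preceding nasal consonant.
/ə/ sits next to the nasal /ŋ/ and is therefore nasalised to [ə̃].

[ɸʊŋə̃]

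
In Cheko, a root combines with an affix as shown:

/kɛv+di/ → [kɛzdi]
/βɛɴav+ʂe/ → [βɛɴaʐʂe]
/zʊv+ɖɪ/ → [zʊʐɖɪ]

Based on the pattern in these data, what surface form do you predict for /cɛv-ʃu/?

[cɛʒʃu]

The data show regressive place assimilation: /v/ → [z] before /d/; /v/ → [ʐ] before /ʂ/; /v/ → [ʐ] before /ɖ/. In each pair only place changes, matching the following consonant, while manner and voice stay constant.
/v/ is a voiced labiodental fricative. The following trigger /ʃ/ is postalveolar, so /v/ must become postalveolar as well.
A voiced postalveolar fricative is [ʒ], so the surface segment is [ʒ].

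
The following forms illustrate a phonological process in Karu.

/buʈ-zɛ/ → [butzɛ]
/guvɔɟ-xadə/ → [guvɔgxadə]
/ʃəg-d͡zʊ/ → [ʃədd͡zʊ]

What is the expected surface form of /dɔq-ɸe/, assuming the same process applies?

[dɔpɸe]

The data show regressive place assimilation: /ʈ/ → [t] before /z/; /ɟ/ → [g] before /x/; /g/ → [d] before /d͡z/. In each pair only place changes, matching the following consonant, while manner and voice stay constant.
The rule targets /q/ (voiceless uvular stop), which sits before the trigger /ɸ/ (bilabial).
A voiceless bilabial stop is [p], so the surface segment is [p].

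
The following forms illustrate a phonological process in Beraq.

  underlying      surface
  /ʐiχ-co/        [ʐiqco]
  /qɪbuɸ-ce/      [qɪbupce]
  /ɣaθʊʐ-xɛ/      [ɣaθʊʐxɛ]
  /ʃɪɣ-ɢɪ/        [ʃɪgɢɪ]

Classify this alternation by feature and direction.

regressive manner assimilation

Underlying /χ/ is realised as [q] next to /c/; /c/ itself does not change.
The change fricative → stop matches the manner of the following /c/, identifying this as manner assimilation.
Place and voice are unchanged, so the assimilation is partial, not total.
The other alternating forms pattern the same way: /ɸ/ → [p] before /c/ (fricative → stop, matching a stop); /ɣ/ → [g] before /ɢ/ (fricative → stop, matching a stop) — only manner changes, and always toward the following segment.
Nothing changes in [ɣaθʊʐxɛ]: there the adjacent consonants already agree in manner (/ʐ/ and /x/ are both fricatives), so this form is consistent with the same rule.
Since the segment that changes precedes the conditioning segment, the assimilation is regressive.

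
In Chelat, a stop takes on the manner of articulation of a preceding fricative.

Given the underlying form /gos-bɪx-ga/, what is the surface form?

The rule targets /b/ (voiced bilabial stop), which sits after the trigger /s/ (fricative).
A voiced bilabial fricative is [β], so the surface segment is [β].
At the second juncture, /g/ likewise becomes [ɣ] adjacent to /x/.

[gosβɪxɣa]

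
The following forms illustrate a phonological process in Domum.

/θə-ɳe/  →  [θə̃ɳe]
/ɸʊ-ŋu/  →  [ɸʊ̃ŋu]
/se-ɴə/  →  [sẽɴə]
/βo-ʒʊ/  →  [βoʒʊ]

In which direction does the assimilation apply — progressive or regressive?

The vowel /ə/ surfaces as nasalised [ə̃] next to the following nasal /ɳ/ — it has acquired the [+nasal] feature of its neighbour.
The other forms show the same pattern: /ʊ/ → [ʊ̃] before /ŋ/; /e/ → [ẽ] before /ɴ/ — each time a vowel is nasalised next to a following nasal.
No change occurs in [βoʒʊ] because the vowel at the boundary is adjacent to an oral consonant, not a nasal (/o/ next to /ʒ/).
Because the conditioning nasal is to the right of the vowel that changes, the process is regressive (anticipatory).

regressive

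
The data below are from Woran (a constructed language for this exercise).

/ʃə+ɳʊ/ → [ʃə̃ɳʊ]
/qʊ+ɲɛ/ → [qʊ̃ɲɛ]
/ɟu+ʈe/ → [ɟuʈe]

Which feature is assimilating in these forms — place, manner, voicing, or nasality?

nasality

The vowel /ə/ surfaces as nasalised [ə̃] next to the following nasal /ɳ/ — it has acquired the [+nasal] feature of its neighbour.
The other form shows the same pattern: /ʊ/ → [ʊ̃] before /ɲ/ — each time a vowel is nasalised next to a following nasal.
No change occurs in [ɟuʈe] because the vowel at the boundary is adjacent to an oral consonant, not a nasal (/u/ next to /ʈ/).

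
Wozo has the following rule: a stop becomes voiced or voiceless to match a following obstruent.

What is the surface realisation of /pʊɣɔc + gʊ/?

[pʊɣɔɟgʊ]

The rule targets /c/ (voiceless palatal stop), which sits before the trigger /g/ (voiced).
The voiced palatal stop is [ɟ], so /c/ → [ɟ].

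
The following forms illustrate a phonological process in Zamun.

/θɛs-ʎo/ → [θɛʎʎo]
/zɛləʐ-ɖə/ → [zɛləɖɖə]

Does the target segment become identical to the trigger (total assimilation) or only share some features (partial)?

total assimilation

The segment that alternates is /s/, which surfaces as [ʎ] when adjacent to /ʎ/.
The output [ʎ] is identical to the trigger /ʎ/ — every feature (place, manner, voicing) has been copied — so this is total assimilation.
The other form behaves the same way: /ʐ/ → [ɖ] before /ɖ/ — in each case the output is a copy of the following consonant.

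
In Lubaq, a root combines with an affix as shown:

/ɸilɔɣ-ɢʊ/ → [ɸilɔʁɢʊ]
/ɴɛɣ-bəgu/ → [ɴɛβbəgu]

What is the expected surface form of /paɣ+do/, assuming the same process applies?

[pazdo]

The data show regressive place assimilation: /ɣ/ → [ʁ] before /ɢ/; /ɣ/ → [β] before /b/. In each pair only place changes, matching the following consonant, while manner and voice stay constant.
The rule targets /ɣ/ (voiced velar fricative), which sits before the trigger /d/ (alveolar).
A voiced alveolar fricative is [z], so the surface segment is [z].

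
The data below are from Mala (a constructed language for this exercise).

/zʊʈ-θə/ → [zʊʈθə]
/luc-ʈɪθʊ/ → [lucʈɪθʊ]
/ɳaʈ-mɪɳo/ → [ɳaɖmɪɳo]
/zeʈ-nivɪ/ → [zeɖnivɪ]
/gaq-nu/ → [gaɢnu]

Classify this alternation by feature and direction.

The segment that alternates is /ʈ/, which surfaces as [ɖ] when adjacent to /m/.
/ʈ/ is voiceless while /m/ is voiced; the output [ɖ] is voiced, matching the trigger — so the feature that spreads is voicing.
Place and manner are unchanged, so the assimilation is partial, not total.
The same holds elsewhere in the data: /ʈ/ → [ɖ] before /n/ (voiceless → voiced, matching voiced); /q/ → [ɢ] before /n/ (voiceless → voiced, matching voiced) — only voicing changes, and always toward the following segment.
Nothing changes in [zʊʈθə], [lucʈɪθʊ]: there the adjacent consonants already agree in voicing (/ʈ/ and /θ/ are both voiceless; /c/ and /ʈ/ are both voiceless), so these forms are consistent with the same rule.
Since the segment that changes precedes the conditioning segment, the assimilation is regressive.

regressive voicing assimilation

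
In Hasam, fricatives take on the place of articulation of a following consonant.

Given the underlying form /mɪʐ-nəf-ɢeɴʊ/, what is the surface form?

[mɪznəχɢeɴʊ]

The rule targets /ʐ/ (voiced retroflex fricative), which sits before the trigger /n/ (alveolar).
A voiced alveolar fricative is [z], so the surface segment is [z].
The same rule applies at the second boundary: /f/ → [χ] next to /ɢ/.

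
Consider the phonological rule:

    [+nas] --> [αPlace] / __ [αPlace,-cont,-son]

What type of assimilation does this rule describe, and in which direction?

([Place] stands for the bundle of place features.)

The shared variable α links the value of the place features (abbreviated [Place]) on the target to the same value on the neighbouring segment, so place is the feature that assimilates.
The conditioning segment sits to the right of the focus bar, meaning the trigger follows the segment that changes — regressive assimilation.

regressive place assimilation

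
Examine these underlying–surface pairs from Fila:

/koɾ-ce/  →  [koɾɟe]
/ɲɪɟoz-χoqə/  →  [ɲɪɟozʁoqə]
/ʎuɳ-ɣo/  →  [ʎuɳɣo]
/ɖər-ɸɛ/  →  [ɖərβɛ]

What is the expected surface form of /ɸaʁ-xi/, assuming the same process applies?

The data show progressive voicing assimilation: /c/ → [ɟ] after /ɾ/; /χ/ → [ʁ] after /z/; /ɸ/ → [β] after /r/. In each pair only voicing changes, matching the preceding consonant, while place and manner stay constant.
Nothing changes in [ʎuɳɣo]: there the adjacent consonants already agree in voicing (/ɣ/ and /ɳ/ are both voiced), so this form is consistent with the same rule.
The rule targets /x/ (voiceless velar fricative), which sits after the trigger /ʁ/ (voiced).
A voiced velar fricative is [ɣ], so the surface segment is [ɣ].

[ɸaʁɣi]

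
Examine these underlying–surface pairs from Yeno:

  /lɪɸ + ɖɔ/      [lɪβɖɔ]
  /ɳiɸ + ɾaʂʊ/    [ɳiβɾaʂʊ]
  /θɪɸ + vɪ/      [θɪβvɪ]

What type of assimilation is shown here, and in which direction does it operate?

Comparing underlying and surface forms, /ɸ/ → [β] is the alternation; the neighbouring /ɖ/ is constant.
The change voiceless → voiced matches the voicing of the following /ɖ/, identifying this as voicing assimilation.
Place and manner are unchanged, so the assimilation is partial, not total.
The same holds elsewhere in the data: /ɸ/ → [β] before /ɾ/ (voiceless → voiced, matching voiced); /ɸ/ → [β] before /v/ (voiceless → voiced, matching voiced) — only voicing changes, and always toward the following segment.
Since the segment that changes precedes the conditioning segment, the assimilation is regressive.

regressive voicing assimilation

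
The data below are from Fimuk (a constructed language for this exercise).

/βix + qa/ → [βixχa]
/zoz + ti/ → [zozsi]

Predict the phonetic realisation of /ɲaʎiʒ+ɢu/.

The data show progressive manner assimilation: /q/ → [χ] after /x/; /t/ → [s] after /z/. In each pair only manner changes, matching the preceding consonant, while place and voice stay constant.
The rule targets /ɢ/ (voiced uvular stop), which sits after the trigger /ʒ/ (fricative).
Changing only its manner to fricative gives [ʁ] — the voiced uvular fricative.

[ɲaʎiʒʁu]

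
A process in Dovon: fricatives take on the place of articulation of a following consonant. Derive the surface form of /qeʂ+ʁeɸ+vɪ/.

[qeχʁefvɪ]

/ʂ/ is a voiceless retroflex fricative. The following trigger /ʁ/ is uvular, so /ʂ/ must become uvular as well.
A voiceless uvular fricative is [χ], so the surface segment is [χ].
The same rule applies at the second boundary: /ɸ/ → [f] next to /v/.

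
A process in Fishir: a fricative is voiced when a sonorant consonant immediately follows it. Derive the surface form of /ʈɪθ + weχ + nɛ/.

The rule targets /θ/ (voiceless dental fricative), which sits before the trigger /w/ (voiced).
Changing only its voicing to voiced gives [ð] — the voiced dental fricative.
At the second juncture, /χ/ likewise becomes [ʁ] adjacent to /n/.

[ʈɪðweʁnɛ]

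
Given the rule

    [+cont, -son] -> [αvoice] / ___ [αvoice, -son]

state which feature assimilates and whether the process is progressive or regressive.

regressive voicing assimilation

The rule copies [voice] from the environment onto the target, so the assimilating feature is voicing.
Since the environment is written after the underscore, the trigger follows the target; the direction is regressive.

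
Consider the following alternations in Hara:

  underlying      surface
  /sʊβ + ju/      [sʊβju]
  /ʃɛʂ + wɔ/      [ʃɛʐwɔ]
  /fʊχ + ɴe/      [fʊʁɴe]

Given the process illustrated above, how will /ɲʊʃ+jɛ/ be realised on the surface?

The data show regressive voicing assimilation: /ʂ/ → [ʐ] before /w/; /χ/ → [ʁ] before /ɴ/. In each pair only voicing changes, matching the following consonant, while place and manner stay constant.
No alternation appears in [sʊβju]: there the adjacent consonants already agree in voicing (/β/ and /j/ are both voiced), so this form is consistent with the same rule.
The rule targets /ʃ/ (voiceless postalveolar fricative), which sits before the trigger /j/ (voiced).
Changing only its voicing to voiced gives [ʒ] — the voiced postalveolar fricative.

[ɲʊʒjɛ]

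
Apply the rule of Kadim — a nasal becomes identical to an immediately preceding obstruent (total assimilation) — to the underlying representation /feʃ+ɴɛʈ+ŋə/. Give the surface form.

[feʃʃɛʈʈə]

/ɴ/ is the segment targeted by the rule; it sits immediately after /ʃ/, so it assimilates completely and surfaces as [ʃ].
At the second juncture, /ŋ/ likewise becomes [ʈ] adjacent to /ʈ/.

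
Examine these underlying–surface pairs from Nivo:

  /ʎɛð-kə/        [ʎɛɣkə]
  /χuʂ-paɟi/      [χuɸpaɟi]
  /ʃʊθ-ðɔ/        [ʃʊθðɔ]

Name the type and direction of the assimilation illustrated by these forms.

regressive place assimilation

Comparing underlying and surface forms, /ð/ → [ɣ] is the alternation; the neighbouring /k/ is constant.
/ð/ is dental while /k/ is velar; the output [ɣ] is velar, matching the trigger — so the feature that spreads is place.
Manner and voice are unchanged, so the assimilation is partial, not total.
Checking the remaining alternation: /ʂ/ → [ɸ] before /p/ (retroflex → bilabial, matching bilabial) — only place changes, and always toward the following segment.
Nothing changes in [ʃʊθðɔ]: there the adjacent consonants already agree in place (/θ/ and /ð/ are both dental), so this form is consistent with the same rule.
Since the segment that changes precedes the conditioning segment, the assimilation is regressive.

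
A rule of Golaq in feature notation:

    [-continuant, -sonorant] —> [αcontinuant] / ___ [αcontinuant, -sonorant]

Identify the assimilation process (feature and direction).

The rule copies [continuant] (continuancy) from the environment onto the target stops; since [±continuant] encodes the stop/fricative manner contrast, the assimilating dimension is manner.
Since the environment is written after the underscore, the trigger follows the target; the direction is regressive.

regressive manner assimilation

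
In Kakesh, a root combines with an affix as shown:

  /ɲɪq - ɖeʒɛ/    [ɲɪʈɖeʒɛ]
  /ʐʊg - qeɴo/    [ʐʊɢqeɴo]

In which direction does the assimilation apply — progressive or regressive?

Comparing underlying and surface forms, /q/ → [ʈ] is the alternation; the neighbouring /ɖ/ is constant.
/q/ is uvular while /ɖ/ is retroflex; the output [ʈ] is retroflex, matching the trigger — so the feature that spreads is place.
Checking the remaining alternation: /g/ → [ɢ] before /q/ (velar → uvular, matching uvular) — only place changes, and always toward the following segment.
The trigger is the following segment, so the direction is regressive (anticipatory).

regressive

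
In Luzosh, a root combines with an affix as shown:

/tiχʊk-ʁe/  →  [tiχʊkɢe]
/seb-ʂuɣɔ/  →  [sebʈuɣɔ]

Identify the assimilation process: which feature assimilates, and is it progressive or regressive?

Comparing underlying and surface forms, /ʁ/ → [ɢ] is the alternation; the neighbouring /k/ is constant.
The change fricative → stop matches the manner of the preceding /k/, identifying this as manner assimilation.
Place and voice are unchanged, so the assimilation is partial, not total.
The same holds elsewhere in the data: /ʂ/ → [ʈ] after /b/ (fricative → stop, matching a stop) — only manner changes, and always toward the preceding segment.
The trigger is the preceding segment, so the direction is progressive (perseverative).

progressive manner assimilation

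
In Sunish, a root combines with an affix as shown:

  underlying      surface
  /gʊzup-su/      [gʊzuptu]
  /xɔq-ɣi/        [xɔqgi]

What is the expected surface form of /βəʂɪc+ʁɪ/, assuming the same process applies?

[βəʂɪcɢɪ]

The data show progressive manner assimilation: /s/ → [t] after /p/; /ɣ/ → [g] after /q/. In each pair only manner changes, matching the preceding consonant, while place and voice stay constant.
/ʁ/ is a voiced uvular fricative. The preceding trigger /c/ is a stop, so /ʁ/ must become a stop as well.
The voiced uvular stop is [ɢ], so /ʁ/ → [ɢ].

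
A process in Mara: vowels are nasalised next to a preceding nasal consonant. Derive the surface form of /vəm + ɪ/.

[vəmɪ̃]

The vowel /ɪ/ is adjacent to the preceding nasal /m/, so it acquires [+nasal] and surfaces as [ɪ̃].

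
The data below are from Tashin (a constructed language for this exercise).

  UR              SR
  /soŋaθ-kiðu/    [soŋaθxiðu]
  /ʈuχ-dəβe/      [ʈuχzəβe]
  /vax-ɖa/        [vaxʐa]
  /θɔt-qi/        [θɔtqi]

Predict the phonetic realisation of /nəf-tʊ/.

The data show progressive manner assimilation: /k/ → [x] after /θ/; /d/ → [z] after /χ/; /ɖ/ → [ʐ] after /x/. In each pair only manner changes, matching the preceding consonant, while place and voice stay constant.
No alternation appears in [θɔtqi]: there the adjacent consonants already agree in manner (/q/ and /t/ are both stops), so this form is consistent with the same rule.
The rule targets /t/ (voiceless alveolar stop), which sits after the trigger /f/ (fricative).
The voiceless alveolar fricative is [s], so /t/ → [s].

[nəfsʊ]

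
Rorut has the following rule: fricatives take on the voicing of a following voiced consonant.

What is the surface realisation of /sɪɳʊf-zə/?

The rule targets /f/ (voiceless labiodental fricative), which sits before the trigger /z/ (voiced).
Changing only its voicing to voiced gives [v] — the voiced labiodental fricative.

[sɪɳʊvzə]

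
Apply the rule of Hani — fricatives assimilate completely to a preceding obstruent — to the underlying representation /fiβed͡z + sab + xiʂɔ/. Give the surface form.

[fiβed͡zd͡zabbiʂɔ]

/s/ is the segment targeted by the rule; it sits immediately after /d͡z/, so it assimilates completely and surfaces as [d͡z].
At the second juncture, /x/ likewise becomes [b] adjacent to /b/.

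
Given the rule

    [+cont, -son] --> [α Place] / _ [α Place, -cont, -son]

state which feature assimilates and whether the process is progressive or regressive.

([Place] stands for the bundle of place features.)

The shared variable α links the value of the place features (abbreviated [Place]) on the target to the same value on the neighbouring segment, so place is the feature that assimilates.
The conditioning segment sits to the right of the focus bar, meaning the trigger follows the segment that changes — regressive assimilation.

regressive place assimilation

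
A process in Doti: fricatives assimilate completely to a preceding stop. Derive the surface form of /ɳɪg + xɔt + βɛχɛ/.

[ɳɪggɔttɛχɛ]

/x/ is the segment targeted by the rule; it sits immediately after /g/, so it assimilates completely and surfaces as [g].
The same rule applies at the second boundary: /β/ → [t] next to /t/.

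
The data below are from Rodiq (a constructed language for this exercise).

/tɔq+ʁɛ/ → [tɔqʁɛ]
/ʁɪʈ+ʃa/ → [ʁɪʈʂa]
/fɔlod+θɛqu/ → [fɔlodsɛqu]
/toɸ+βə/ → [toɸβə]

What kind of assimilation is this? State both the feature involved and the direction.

The segment that alternates is /ʃ/, which surfaces as [ʂ] when adjacent to /ʈ/.
/ʃ/ is postalveolar while /ʈ/ is retroflex; the output [ʂ] is retroflex, matching the trigger — so the feature that spreads is place.
Manner and voice are unchanged, so the assimilation is partial, not total.
The same holds elsewhere in the data: /θ/ → [s] after /d/ (dental → alveolar, matching alveolar) — only place changes, and always toward the preceding segment.
Nothing changes in [tɔqʁɛ], [toɸβə]: there the adjacent consonants already agree in place (/ʁ/ and /q/ are both uvular; /β/ and /ɸ/ are both bilabial), so these forms are consistent with the same rule.
The trigger is the preceding segment, so the direction is progressive (perseverative).

progressive place assimilation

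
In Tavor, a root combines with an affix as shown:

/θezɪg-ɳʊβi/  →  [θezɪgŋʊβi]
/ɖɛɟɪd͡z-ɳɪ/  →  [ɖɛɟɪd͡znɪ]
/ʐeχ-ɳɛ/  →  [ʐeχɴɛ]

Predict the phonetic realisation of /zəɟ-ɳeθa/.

[zəɟɲeθa]

The data show progressive place assimilation: /ɳ/ → [ŋ] after /g/; /ɳ/ → [n] after /d͡z/; /ɳ/ → [ɴ] after /χ/. In each pair only place changes, matching the preceding consonant, while manner and voice stay constant.
The rule targets /ɳ/ (voiced retroflex nasal), which sits after the trigger /ɟ/ (palatal).
A voiced palatal nasal is [ɲ], so the surface segment is [ɲ].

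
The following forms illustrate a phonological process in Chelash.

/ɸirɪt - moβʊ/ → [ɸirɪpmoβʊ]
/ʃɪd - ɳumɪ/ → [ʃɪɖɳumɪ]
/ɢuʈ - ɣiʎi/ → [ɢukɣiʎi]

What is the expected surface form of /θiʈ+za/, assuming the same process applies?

[θitza]

The data show regressive place assimilation: /t/ → [p] before /m/; /d/ → [ɖ] before /ɳ/; /ʈ/ → [k] before /ɣ/. In each pair only place changes, matching the following consonant, while manner and voice stay constant.
The rule targets /ʈ/ (voiceless retroflex stop), which sits before the trigger /z/ (alveolar).
The voiceless alveolar stop is [t], so /ʈ/ → [t].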